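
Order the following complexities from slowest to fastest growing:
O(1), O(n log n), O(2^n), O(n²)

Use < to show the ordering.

Ordered by growth rate: O(1) < O(n log n) < O(n²) < O(2^n)

Answer: O(1) < O(n log n) < O(n²) < O(2^n)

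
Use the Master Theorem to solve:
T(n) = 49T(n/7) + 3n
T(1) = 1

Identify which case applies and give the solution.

a=49, b=7, f(n)=3n. log_7(49) = 2. Since c=1 < 2, Case 1 applies: T(n) = Θ(n^log_b(a)) = O(n^2).

Answer: O(n^2) - Case 1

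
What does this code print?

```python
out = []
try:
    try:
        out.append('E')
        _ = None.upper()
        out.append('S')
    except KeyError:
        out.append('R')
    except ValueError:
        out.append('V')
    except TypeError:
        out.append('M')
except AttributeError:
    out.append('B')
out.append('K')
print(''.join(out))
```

Execution trace: 'E' (try body) → 'B' (outer except AttributeError) → 'K' (after the try/except). Output: EBK

Answer: EBK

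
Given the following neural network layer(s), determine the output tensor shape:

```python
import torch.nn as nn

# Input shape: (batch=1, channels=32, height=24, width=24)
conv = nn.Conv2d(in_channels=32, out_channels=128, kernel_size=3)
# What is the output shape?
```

Input: (1, 32, 24, 24) -> Output: (1, 128, 22, 22)

Answer: (1, 128, 22, 22)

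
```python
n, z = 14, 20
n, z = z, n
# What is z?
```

Trace:
`n, z = 14, 20` → n = 14; z = 20
`n, z = z, n` → n = 20; z = 14
So z = 14

Answer: 14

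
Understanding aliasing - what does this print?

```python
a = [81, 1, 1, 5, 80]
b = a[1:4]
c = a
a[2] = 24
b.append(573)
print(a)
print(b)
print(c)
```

Key concept: slice vs alias.
Step by step:
`a = [81, 1, 1, 5, 80]` → a = [81, 1, 1, 5, 80]
`b = a[1:4]` → b = [1, 1, 5]
`c = a` → c = [81, 1, 1, 5, 80] (same object as a)
`a[2] = 24` → a = [81, 1, 24, 5, 80] (same object as c); c = [81, 1, 24, 5, 80] (same object as a)
`b.append(573)` → b = [1, 1, 5, 573]
`print(a)` → prints [81, 1, 24, 5, 80]
`print(b)` → prints [1, 1, 5, 573]
`print(c)` → prints [81, 1, 24, 5, 80]

Answer:
[81, 1, 24, 5, 80]
[1, 1, 5, 573]
[81, 1, 24, 5, 80]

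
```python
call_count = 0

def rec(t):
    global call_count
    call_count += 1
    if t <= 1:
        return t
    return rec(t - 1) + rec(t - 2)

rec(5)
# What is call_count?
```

Calls(t) = 1 + Calls(t-1) + Calls(t-2); Calls(0)=Calls(1)=1. For t=5 this gives 15.

Answer: 15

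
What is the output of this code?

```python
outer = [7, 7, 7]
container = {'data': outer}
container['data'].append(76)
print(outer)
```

Key concept: dict holds reference to list.
Step by step:
`outer = [7, 7, 7]` → outer = [7, 7, 7]
`container = {'data': outer}` → container = {'data': [7, 7, 7]}
`container['data'].append(76)` → outer = [7, 7, 7, 76]; container = {'data': [7, 7, 7, 76]}
`print(outer)` → prints [7, 7, 7, 76]

Answer: [7, 7, 7, 76]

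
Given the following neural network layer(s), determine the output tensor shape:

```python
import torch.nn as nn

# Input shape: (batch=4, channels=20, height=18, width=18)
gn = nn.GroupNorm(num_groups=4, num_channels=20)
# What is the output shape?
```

Input: (4, 20, 18, 18) -> Output: (4, 20, 18, 18)

Answer: (4, 20, 18, 18)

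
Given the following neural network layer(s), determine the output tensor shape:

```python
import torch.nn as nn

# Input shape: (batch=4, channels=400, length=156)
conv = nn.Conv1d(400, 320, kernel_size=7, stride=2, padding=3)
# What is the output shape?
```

Input: (4, 400, 156) -> Output: (4, 320, 78)

Answer: (4, 320, 78)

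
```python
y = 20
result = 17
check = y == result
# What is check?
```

Trace:
`y = 20` → y = 20
`result = 17` → result = 17
`check = y == result` → check = False
So check = False

Answer: False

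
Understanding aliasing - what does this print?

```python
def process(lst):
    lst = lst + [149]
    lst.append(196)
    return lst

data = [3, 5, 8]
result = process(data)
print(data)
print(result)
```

Key concept: rebinding parameter vs mutation.
Step by step:
`data = [3, 5, 8]` → data = [3, 5, 8]
`result = process(data)` → result = [3, 5, 8, 149, 196]
`print(data)` → prints [3, 5, 8]
`print(result)` → prints [3, 5, 8, 149, 196]

Answer:
[3, 5, 8]
[3, 5, 8, 149, 196]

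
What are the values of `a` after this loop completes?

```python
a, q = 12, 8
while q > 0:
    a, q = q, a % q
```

GCD of 12 and 8
`a` takes the values: 12 → 8 → 4

Answer: 4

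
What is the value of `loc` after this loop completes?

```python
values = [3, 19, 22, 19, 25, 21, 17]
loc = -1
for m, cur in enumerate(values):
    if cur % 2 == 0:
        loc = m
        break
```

First even number index in [3, 19, 22, 19, 25, 21, 17]
`loc` takes the values: -1 → 2

Answer: 2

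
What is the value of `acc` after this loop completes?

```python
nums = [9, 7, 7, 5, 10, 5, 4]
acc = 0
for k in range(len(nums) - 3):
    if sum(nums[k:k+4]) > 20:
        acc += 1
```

Count windows with sum > 20
`acc` takes the values: 0 → 1 → 2 → 3 → 4

Answer: 4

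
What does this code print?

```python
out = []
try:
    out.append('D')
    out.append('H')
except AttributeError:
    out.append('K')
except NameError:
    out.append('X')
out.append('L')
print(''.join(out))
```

Execution trace: 'D' (try body) → 'H' (try body, no exception) → 'L' (after the try/except). Output: DHL

Answer: DHL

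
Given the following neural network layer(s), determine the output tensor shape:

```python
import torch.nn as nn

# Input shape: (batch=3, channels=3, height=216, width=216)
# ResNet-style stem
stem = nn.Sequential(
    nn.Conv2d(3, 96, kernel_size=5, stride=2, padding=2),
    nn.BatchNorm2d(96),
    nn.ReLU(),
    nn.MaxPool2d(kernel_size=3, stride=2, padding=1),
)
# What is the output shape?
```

Input: (3, 3, 216, 216) -> after Conv2d 5x5 stride=2: (3, 96, 108, 108) -> Output: (3, 96, 54, 54)

Answer: (3, 96, 54, 54)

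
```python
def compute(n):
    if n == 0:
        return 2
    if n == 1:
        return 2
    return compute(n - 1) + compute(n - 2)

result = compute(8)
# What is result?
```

Build up from base cases: compute(0)=2, compute(1)=2, compute(2)=4, compute(3)=6, compute(4)=10, compute(5)=16, compute(6)=26, ..., compute(8)=68

Answer: 68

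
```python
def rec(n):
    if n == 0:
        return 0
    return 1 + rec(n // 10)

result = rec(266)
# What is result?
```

Count of digits of 266: 3

Answer: 3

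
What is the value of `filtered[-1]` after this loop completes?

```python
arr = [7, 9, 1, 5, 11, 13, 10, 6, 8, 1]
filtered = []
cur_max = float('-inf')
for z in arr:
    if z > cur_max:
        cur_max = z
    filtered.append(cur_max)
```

Running max ends at 13
`filtered` takes the values: [] → [7] → [7, 9] → [7, 9, 9] → [7, 9, 9, 9] → [7, 9, 9, 9, 11] → [7, 9, 9, 9, 11, 13] → [7, 9, 9, 9, 11, 13, 13] → [7, 9, 9, 9, 11, 13, 13, 13] → [7, 9, 9, 9, 11, 13, 13, 13, 13] → [7, 9, 9, 9, 11, 13, 13, 13, 13, 13]
So `filtered[-1]` = 13

Answer: 13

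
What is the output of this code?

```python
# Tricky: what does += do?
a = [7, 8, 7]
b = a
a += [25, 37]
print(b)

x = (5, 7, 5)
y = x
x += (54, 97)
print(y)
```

Key concept: += behavior differs for mutable vs immutable.
Step by step:
`a = [7, 8, 7]` → a = [7, 8, 7]
`b = a` → b = [7, 8, 7] (same object as a)
`a += [25, 37]` → a = [7, 8, 7, 25, 37] (same object as b); b = [7, 8, 7, 25, 37] (same object as a)
`print(b)` → prints [7, 8, 7, 25, 37]
`x = (5, 7, 5)` → x = (5, 7, 5)
`y = x` → y = (5, 7, 5)
`x += (54, 97)` → x = (5, 7, 5, 54, 97)
`print(y)` → prints (5, 7, 5)

Answer:
[7, 8, 7, 25, 37]
(5, 7, 5)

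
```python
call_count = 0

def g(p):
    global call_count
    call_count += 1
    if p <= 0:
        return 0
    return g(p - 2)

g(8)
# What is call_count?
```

Linear recursion stepping by 2: 5 calls from p=8 down to ≤0.

Answer: 5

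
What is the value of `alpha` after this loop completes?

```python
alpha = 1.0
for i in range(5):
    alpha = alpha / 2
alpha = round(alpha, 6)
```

Halving LR 5 times: 1 / 2^5
`alpha` takes the values: 1.0 → 0.5 → 0.25 → 0.125 → 0.0625 → 0.03125

Answer: 0.03125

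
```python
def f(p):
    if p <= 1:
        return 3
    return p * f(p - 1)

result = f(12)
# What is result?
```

f(12) = 12 * 11 * 10 * 9 * 8 * 7 * 6 * 5 * 4 * 3 * 2 * 3 = 1437004800

Answer: 1437004800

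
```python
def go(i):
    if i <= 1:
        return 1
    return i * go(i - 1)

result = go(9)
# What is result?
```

go(9) = 9 * 8 * 7 * 6 * 5 * 4 * 3 * 2 * 1 = 362880

Answer: 362880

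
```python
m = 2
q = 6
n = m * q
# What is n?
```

Trace:
`m = 2` → m = 2
`q = 6` → q = 6
`n = m * q` → n = 12
So n = 12

Answer: 12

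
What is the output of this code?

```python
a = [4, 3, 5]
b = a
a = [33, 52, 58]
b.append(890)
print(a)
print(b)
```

Key concept: rebinding vs mutation: a is rebound to a new list, b still points at the original.
Step by step:
`a = [4, 3, 5]` → a = [4, 3, 5]
`b = a` → b = [4, 3, 5] (same object as a)
`a = [33, 52, 58]` → a = [33, 52, 58]
`b.append(890)` → b = [4, 3, 5, 890]
`print(a)` → prints [33, 52, 58]
`print(b)` → prints [4, 3, 5, 890]

Answer:
[33, 52, 58]
[4, 3, 5, 890]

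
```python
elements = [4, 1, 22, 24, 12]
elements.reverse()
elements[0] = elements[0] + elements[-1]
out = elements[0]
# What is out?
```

Trace:
`elements = [4, 1, 22, 24, 12]` → elements = [4, 1, 22, 24, 12]
`elements.reverse()` → elements = [12, 24, 22, 1, 4]
`elements[0] = elements[0] + elements[-1]` → elements = [16, 24, 22, 1, 4]
`out = elements[0]` → out = 16
So out = 16

Answer: 16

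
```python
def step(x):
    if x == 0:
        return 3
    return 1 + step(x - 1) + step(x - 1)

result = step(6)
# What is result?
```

step(x) = 1 + 2·step(x-1), step(0)=3. Closed form: (3+1)·2^6 - 1 = 255.

Answer: 255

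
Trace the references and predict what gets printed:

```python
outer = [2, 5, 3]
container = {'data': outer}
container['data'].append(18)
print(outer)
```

Key concept: dict holds reference to list.
Step by step:
`outer = [2, 5, 3]` → outer = [2, 5, 3]
`container = {'data': outer}` → container = {'data': [2, 5, 3]}
`container['data'].append(18)` → outer = [2, 5, 3, 18]; container = {'data': [2, 5, 3, 18]}
`print(outer)` → prints [2, 5, 3, 18]

Answer: [2, 5, 3, 18]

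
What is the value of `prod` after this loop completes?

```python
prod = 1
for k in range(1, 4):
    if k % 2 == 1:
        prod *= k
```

Product of odd numbers 1 to 3
`prod` takes the values: 1 → 3

Answer: 3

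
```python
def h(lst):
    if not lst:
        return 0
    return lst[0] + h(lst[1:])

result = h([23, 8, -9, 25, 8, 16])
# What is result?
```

23 + 8 + (-9) + 25 + 8 + 16 + 0 = 71

Answer: 71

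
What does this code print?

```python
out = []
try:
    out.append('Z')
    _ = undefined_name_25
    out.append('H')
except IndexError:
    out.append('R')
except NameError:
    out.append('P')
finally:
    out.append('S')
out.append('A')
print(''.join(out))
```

Execution trace: 'Z' (try body) → 'P' (except NameError) → 'S' (finally) → 'A' (after the try/except). Output: ZPSA

Answer: ZPSA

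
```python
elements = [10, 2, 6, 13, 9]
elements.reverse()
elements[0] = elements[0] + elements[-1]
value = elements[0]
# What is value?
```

Trace:
`elements = [10, 2, 6, 13, 9]` → elements = [10, 2, 6, 13, 9]
`elements.reverse()` → elements = [9, 13, 6, 2, 10]
`elements[0] = elements[0] + elements[-1]` → elements = [19, 13, 6, 2, 10]
`value = elements[0]` → value = 19
So value = 19

Answer: 19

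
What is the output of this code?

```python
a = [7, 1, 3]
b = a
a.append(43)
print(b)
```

Key concept: basic list aliasing.
Step by step:
`a = [7, 1, 3]` → a = [7, 1, 3]
`b = a` → b = [7, 1, 3] (same object as a)
`a.append(43)` → a = [7, 1, 3, 43] (same object as b); b = [7, 1, 3, 43] (same object as a)
`print(b)` → prints [7, 1, 3, 43]

Answer: [7, 1, 3, 43]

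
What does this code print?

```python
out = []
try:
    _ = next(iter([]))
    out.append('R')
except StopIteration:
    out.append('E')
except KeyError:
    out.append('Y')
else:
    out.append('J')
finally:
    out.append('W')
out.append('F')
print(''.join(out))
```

Execution trace: 'E' (except StopIteration) → 'W' (finally) → 'F' (after the try/except). Output: EWF

Answer: EWF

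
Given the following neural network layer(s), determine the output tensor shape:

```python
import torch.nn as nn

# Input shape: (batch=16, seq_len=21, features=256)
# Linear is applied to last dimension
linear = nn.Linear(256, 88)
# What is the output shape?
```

Input: (16, 21, 256) -> Output: (16, 21, 88)

Answer: (16, 21, 88)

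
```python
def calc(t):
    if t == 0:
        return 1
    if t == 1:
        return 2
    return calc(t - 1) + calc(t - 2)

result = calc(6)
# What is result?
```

Build up from base cases: calc(0)=1, calc(1)=2, calc(2)=3, calc(3)=5, calc(4)=8, calc(5)=13, calc(6)=21

Answer: 21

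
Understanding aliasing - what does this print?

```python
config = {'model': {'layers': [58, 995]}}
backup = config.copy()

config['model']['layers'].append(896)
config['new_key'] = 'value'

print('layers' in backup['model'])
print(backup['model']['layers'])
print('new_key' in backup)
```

Key concept: shallow copy gotcha with nested dict.
Step by step:
`config = {'model': {'layers': [58, 995]}}` → config = {'model': {'layers': [58, 995]}}
`backup = config.copy()` → backup = {'model': {'layers': [58, 995]}}
`config['model']['layers'].append(896)` → config = {'model': {'layers': [58, 995, 896]}}; backup = {'model': {'layers': [58, 995, 896]}}
`config['new_key'] = 'value'` → config = {'model': {'layers': [58, 995, 896]}, 'new_key': 'value'}
`print('layers' in backup['model'])` → prints True
`print(backup['model']['layers'])` → prints [58, 995, 896]
`print('new_key' in backup)` → prints False

Answer:
True
[58, 995, 896]
False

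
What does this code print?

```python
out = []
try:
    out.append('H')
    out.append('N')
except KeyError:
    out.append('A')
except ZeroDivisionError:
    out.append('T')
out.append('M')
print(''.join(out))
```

Execution trace: 'H' (try body) → 'N' (try body, no exception) → 'M' (after the try/except). Output: HNM

Answer: HNM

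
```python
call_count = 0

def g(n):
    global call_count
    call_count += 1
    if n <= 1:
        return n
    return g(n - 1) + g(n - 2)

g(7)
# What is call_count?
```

Calls(n) = 1 + Calls(n-1) + Calls(n-2); Calls(0)=Calls(1)=1. For n=7 this gives 41.

Answer: 41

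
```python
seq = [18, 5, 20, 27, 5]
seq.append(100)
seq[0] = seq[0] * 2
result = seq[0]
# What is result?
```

Trace:
`seq = [18, 5, 20, 27, 5]` → seq = [18, 5, 20, 27, 5]
`seq.append(100)` → seq = [18, 5, 20, 27, 5, 100]
`seq[0] = seq[0] * 2` → seq = [36, 5, 20, 27, 5, 100]
`result = seq[0]` → result = 36
So result = 36

Answer: 36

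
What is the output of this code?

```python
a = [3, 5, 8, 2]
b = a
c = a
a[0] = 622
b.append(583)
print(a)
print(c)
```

Key concept: multiple aliases.
Step by step:
`a = [3, 5, 8, 2]` → a = [3, 5, 8, 2]
`b = a` → b = [3, 5, 8, 2] (same object as a)
`c = a` → c = [3, 5, 8, 2] (same object as a, b)
`a[0] = 622` → a = [622, 5, 8, 2] (same object as b, c); b = [622, 5, 8, 2] (same object as a, c); c = [622, 5, 8, 2] (same object as a, b)
`b.append(583)` → a = [622, 5, 8, 2, 583] (same object as b, c); b = [622, 5, 8, 2, 583] (same object as a, c); c = [622, 5, 8, 2, 583] (same object as a, b)
`print(a)` → prints [622, 5, 8, 2, 583]
`print(c)` → prints [622, 5, 8, 2, 583]

Answer:
[622, 5, 8, 2, 583]
[622, 5, 8, 2, 583]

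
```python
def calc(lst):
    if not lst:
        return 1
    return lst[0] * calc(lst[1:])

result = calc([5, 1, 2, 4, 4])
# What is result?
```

Product over [5, 1, 2, 4, 4] = 5 * 1 * 2 * 4 * 4 = 160

Answer: 160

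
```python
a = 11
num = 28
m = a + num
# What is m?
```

Trace:
`a = 11` → a = 11
`num = 28` → num = 28
`m = a + num` → m = 39
So m = 39

Answer: 39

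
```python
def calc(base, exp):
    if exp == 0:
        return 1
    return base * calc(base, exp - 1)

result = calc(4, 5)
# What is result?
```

calc(4, 5) = 4 * 4 * 4 * 4 * 4 = 1024

Answer: 1024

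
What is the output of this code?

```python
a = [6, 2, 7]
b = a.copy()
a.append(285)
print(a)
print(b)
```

Key concept: list.copy() creates independent copy.
Step by step:
`a = [6, 2, 7]` → a = [6, 2, 7]
`b = a.copy()` → b = [6, 2, 7]
`a.append(285)` → a = [6, 2, 7, 285]
`print(a)` → prints [6, 2, 7, 285]
`print(b)` → prints [6, 2, 7]

Answer:
[6, 2, 7, 285]
[6, 2, 7]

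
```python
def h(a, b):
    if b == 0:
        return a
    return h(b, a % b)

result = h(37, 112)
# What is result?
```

h(37, 112) -> h(112, 37) -> h(37, 1) -> h(1, 0) -> 1

Answer: 1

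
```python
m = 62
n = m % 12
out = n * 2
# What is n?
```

Trace:
`m = 62` → m = 62
`n = m % 12` → n = 2
`out = n * 2` → out = 4
So n = 2

Answer: 2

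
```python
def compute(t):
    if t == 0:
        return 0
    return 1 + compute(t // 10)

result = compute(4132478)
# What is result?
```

Count of digits of 4132478: 7

Answer: 7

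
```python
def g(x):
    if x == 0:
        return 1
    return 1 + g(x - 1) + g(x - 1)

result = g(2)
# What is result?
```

g(x) = 1 + 2·g(x-1), g(0)=1. Closed form: (1+1)·2^2 - 1 = 7.

Answer: 7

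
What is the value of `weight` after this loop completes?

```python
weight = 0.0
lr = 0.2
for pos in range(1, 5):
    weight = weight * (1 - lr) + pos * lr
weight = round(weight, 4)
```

Moving average with lr=0.2
`weight` takes the values: 0.0 → 0.2 → 0.56 → 1.048 → 1.6384

Answer: 1.6384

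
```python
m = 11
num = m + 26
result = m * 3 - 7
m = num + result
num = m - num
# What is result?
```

Trace:
`m = 11` → m = 11
`num = m + 26` → num = 37
`result = m * 3 - 7` → result = 26
`m = num + result` → m = 63
`num = m - num` → num = 26
So result = 26

Answer: 26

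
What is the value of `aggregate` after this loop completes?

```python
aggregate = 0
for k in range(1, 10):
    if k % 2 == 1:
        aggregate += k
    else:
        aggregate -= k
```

Add odd, subtract even
`aggregate` takes the values: 0 → 1 → -1 → 2 → -2 → 3 → -3 → 4 → -4 → 5

Answer: 5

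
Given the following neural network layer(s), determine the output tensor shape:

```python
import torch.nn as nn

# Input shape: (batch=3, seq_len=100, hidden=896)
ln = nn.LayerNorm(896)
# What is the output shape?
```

Input: (3, 100, 896) -> Output: (3, 100, 896)

Answer: (3, 100, 896)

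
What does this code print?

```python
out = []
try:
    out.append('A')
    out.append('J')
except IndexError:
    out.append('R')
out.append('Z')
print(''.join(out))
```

Execution trace: 'A' (try body) → 'J' (try body, no exception) → 'Z' (after the try/except). Output: AJZ

Answer: AJZ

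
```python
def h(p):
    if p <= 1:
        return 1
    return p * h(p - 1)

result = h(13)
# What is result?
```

h(13) = 13 * 12 * 11 * 10 * 9 * 8 * 7 * 6 * 5 * 4 * 3 * 2 * 1 = 6227020800

Answer: 6227020800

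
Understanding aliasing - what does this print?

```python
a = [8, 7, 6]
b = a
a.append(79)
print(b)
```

Key concept: basic list aliasing.
Step by step:
`a = [8, 7, 6]` → a = [8, 7, 6]
`b = a` → b = [8, 7, 6] (same object as a)
`a.append(79)` → a = [8, 7, 6, 79] (same object as b); b = [8, 7, 6, 79] (same object as a)
`print(b)` → prints [8, 7, 6, 79]

Answer: [8, 7, 6, 79]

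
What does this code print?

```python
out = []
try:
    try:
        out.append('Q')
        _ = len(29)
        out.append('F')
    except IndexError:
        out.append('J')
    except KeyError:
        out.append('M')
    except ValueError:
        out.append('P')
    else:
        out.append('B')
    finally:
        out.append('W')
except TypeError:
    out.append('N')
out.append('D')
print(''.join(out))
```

Execution trace: 'Q' (try body) → 'W' (finally) → 'N' (outer except TypeError) → 'D' (after the try/except). Output: QWND

Answer: QWND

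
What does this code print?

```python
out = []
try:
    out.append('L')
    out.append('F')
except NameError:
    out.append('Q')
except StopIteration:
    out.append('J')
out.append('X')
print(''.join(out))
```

Execution trace: 'L' (try body) → 'F' (try body, no exception) → 'X' (after the try/except). Output: LFX

Answer: LFX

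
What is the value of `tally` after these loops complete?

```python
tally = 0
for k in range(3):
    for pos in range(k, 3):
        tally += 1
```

Upper triangle: 3 + 2 + ... + 1
`tally` takes the values: 0 → 1 → 2 → 3 → 4 → 5 → 6

Answer: 6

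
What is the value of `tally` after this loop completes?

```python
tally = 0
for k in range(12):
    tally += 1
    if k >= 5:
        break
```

Loop breaks when k reaches 5, tally is 6
`tally` takes the values: 0 → 1 → 2 → 3 → 4 → 5 → 6

Answer: 6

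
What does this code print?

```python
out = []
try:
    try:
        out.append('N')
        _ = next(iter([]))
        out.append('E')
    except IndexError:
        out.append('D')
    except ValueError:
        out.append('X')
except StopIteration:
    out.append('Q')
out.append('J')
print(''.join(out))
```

Execution trace: 'N' (try body) → 'Q' (outer except StopIteration) → 'J' (after the try/except). Output: NQJ

Answer: NQJ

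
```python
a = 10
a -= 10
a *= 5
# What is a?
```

Trace:
`a = 10` → a = 10
`a -= 10` → a = 0
`a *= 5` → a = 0
So a = 0

Answer: 0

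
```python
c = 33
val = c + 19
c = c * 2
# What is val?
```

Trace:
`c = 33` → c = 33
`val = c + 19` → val = 52
`c = c * 2` → c = 66
So val = 52

Answer: 52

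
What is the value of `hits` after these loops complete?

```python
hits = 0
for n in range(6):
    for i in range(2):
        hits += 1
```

6 * 2 = 12
`hits` takes the values: 0 → 1 → 2 → 3 → 4 → 5 → 6 → 7 → 8 → 9 → 10 → 11 → 12

Answer: 12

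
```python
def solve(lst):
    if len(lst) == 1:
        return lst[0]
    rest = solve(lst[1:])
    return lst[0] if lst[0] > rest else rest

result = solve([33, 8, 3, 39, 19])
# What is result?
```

Recursive max over [33, 8, 3, 39, 19] = 39

Answer: 39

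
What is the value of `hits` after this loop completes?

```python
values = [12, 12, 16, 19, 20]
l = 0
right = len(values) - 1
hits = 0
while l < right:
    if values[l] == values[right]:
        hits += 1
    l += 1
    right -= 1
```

Count matching pairs from ends
`hits` takes the values: 0

Answer: 0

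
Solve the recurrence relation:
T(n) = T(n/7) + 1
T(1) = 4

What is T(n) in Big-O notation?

Each step divides n by 7 and adds 1. After log_7(n) steps we reach T(1)=4. So T(n) = 1·log_7(n) + 4 = O(log n).

Answer: O(log n)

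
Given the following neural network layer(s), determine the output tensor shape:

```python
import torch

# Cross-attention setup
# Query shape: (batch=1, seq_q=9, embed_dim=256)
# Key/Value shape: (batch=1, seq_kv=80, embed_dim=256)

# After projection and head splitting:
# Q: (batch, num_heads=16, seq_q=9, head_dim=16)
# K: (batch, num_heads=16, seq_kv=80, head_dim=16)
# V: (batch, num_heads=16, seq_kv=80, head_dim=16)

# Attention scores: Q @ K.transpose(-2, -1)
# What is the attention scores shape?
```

Input: (1, 9, 256) -> Output: (1, 16, 9, 80)

Answer: (1, 16, 9, 80)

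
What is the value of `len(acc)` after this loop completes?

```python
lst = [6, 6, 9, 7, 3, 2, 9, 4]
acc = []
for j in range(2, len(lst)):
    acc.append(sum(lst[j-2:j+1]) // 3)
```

Number of 3-element averages
`acc` takes the values: [] → [7] → [7, 7] → [7, 7, 6] → [7, 7, 6, 4] → [7, 7, 6, 4, 4] → [7, 7, 6, 4, 4, 5]
So `len(acc)` = 6

Answer: 6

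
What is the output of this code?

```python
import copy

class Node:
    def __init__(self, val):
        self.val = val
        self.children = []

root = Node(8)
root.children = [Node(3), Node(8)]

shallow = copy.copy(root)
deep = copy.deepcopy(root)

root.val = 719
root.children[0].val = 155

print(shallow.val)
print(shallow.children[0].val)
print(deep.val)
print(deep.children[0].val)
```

Key concept: deep copy with custom objects.
Step by step:
`root = Node(8)` → root = Node(val=8, children=[])
`root.children = [Node(3), Node(8)]` → root = Node(val=8, children=[Node(val=3, children=[]), Node(val=8, children=[])])
`shallow = copy.copy(root)` → shallow = Node(val=8, children=[Node(val=3, children=[]), Node(val=8, children=[])])
`deep = copy.deepcopy(root)` → deep = Node(val=8, children=[Node(val=3, children=[]), Node(val=8, children=[])])
`root.val = 719` → root = Node(val=719, children=[Node(val=3, children=[]), Node(val=8, children=[])])
`root.children[0].val = 155` → root = Node(val=719, children=[Node(val=155, children=[]), Node(val=8, children=[])]); shallow = Node(val=8, children=[Node(val=155, children=[]), Node(val=8, children=[])])
`print(shallow.val)` → prints 8
`print(shallow.children[0].val)` → prints 155
`print(deep.val)` → prints 8
`print(deep.children[0].val)` → prints 3

Answer:
8
155
8
3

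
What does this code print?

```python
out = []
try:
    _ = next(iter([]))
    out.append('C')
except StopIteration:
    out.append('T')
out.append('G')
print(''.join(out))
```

Execution trace: 'T' (except StopIteration) → 'G' (after the try/except). Output: TG

Answer: TG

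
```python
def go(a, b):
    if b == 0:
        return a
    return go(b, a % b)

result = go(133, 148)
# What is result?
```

go(133, 148) -> go(148, 133) -> go(133, 15) -> go(15, 13) -> go(13, 2) -> go(2, 1) -> go(1, 0) -> 1

Answer: 1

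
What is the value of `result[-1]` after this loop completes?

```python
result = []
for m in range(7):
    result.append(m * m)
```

Last element of squares 0 to 6
`result` takes the values: [] → [0] → [0, 1] → [0, 1, 4] → [0, 1, 4, 9] → [0, 1, 4, 9, 16] → [0, 1, 4, 9, 16, 25] → [0, 1, 4, 9, 16, 25, 36]
So `result[-1]` = 36

Answer: 36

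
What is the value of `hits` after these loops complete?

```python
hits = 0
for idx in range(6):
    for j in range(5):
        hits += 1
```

6 * 5 = 30
`hits` takes the values: 0 → 1 → 2 → 3 → 4 → 5 → 6 → 7 → 8 → 9 → 10 → 11 → 12 → 13 → 14 → 15 → 16 → 17 → 18 → 19 → 20 → 21 → 22 → 23 → 24 → 25 → 26 → 27 → 28 → 29 → 30

Answer: 30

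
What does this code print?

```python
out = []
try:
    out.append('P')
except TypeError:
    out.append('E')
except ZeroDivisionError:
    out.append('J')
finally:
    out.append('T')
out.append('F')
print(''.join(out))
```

Execution trace: 'P' (try body, no exception) → 'T' (finally) → 'F' (after the try/except). Output: PTF

Answer: PTF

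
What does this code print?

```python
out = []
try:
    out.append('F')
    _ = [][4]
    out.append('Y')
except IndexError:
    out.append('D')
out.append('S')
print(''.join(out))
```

Execution trace: 'F' (try body) → 'D' (except IndexError) → 'S' (after the try/except). Output: FDS

Answer: FDS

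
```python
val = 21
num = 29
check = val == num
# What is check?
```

Trace:
`val = 21` → val = 21
`num = 29` → num = 29
`check = val == num` → check = False
So check = False

Answer: False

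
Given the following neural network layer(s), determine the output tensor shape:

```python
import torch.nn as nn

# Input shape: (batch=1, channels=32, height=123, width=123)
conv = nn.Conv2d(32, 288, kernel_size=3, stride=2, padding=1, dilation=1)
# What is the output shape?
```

Input: (1, 32, 123, 123) -> Output: (1, 288, 62, 62)

Answer: (1, 288, 62, 62)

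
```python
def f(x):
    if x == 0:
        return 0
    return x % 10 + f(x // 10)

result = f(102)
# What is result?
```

Sum of digits of 102: 2 + 0 + 1 = 3

Answer: 3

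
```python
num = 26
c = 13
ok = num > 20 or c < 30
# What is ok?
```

Trace:
`num = 26` → num = 26
`c = 13` → c = 13
`ok = num > 20 or c < 30` → ok = True
So ok = True

Answer: True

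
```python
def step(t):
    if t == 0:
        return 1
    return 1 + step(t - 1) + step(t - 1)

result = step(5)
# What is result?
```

step(t) = 1 + 2·step(t-1), step(0)=1. Closed form: (1+1)·2^5 - 1 = 63.

Answer: 63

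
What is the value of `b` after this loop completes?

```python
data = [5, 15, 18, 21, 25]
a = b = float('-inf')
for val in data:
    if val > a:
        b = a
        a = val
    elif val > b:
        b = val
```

Second largest (with repeats) in [5, 15, 18, 21, 25]
`b` takes the values: -inf → 5 → 15 → 18 → 21

Answer: 21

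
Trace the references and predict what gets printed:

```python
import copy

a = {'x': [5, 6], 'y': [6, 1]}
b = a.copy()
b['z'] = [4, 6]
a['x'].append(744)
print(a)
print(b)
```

Key concept: shallow copy of dict with mutable values.
Step by step:
`a = {'x': [5, 6], 'y': [6, 1]}` → a = {'x': [5, 6], 'y': [6, 1]}
`b = a.copy()` → b = {'x': [5, 6], 'y': [6, 1]}
`b['z'] = [4, 6]` → b = {'x': [5, 6], 'y': [6, 1], 'z': [4, 6]}
`a['x'].append(744)` → a = {'x': [5, 6, 744], 'y': [6, 1]}; b = {'x': [5, 6, 744], 'y': [6, 1], 'z': [4, 6]}
`print(a)` → prints {'x': [5, 6, 744], 'y': [6, 1]}
`print(b)` → prints {'x': [5, 6, 744], 'y': [6, 1], 'z': [4, 6]}

Answer:
{'x': [5, 6, 744], 'y': [6, 1]}
{'x': [5, 6, 744], 'y': [6, 1], 'z': [4, 6]}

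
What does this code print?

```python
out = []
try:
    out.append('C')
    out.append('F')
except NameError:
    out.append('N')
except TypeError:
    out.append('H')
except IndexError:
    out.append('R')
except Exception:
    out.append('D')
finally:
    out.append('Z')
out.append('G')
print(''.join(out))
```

Execution trace: 'C' (try body) → 'F' (try body, no exception) → 'Z' (finally) → 'G' (after the try/except). Output: CFZG

Answer: CFZG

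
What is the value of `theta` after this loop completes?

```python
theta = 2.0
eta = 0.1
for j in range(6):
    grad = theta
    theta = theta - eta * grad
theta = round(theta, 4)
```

Gradient descent: w = 2.0 * (1 - 0.1)^6
`theta` takes the values: 2.0 → 1.8 → 1.62 → 1.458 → 1.3122 → 1.18098 → 1.062882 → 1.0629

Answer: 1.0629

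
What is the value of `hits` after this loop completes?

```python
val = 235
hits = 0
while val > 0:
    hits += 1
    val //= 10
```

Count digits by repeated division by 10
`hits` takes the values: 0 → 1 → 2 → 3

Answer: 3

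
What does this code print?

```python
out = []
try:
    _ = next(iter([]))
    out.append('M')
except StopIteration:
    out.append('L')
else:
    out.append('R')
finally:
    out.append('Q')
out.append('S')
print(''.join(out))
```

Execution trace: 'L' (except StopIteration) → 'Q' (finally) → 'S' (after the try/except). Output: LQS

Answer: LQS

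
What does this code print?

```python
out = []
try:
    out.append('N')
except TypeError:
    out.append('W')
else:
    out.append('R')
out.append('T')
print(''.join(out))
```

Execution trace: 'N' (try body, no exception) → 'R' (else) → 'T' (after the try/except). Output: NRT

Answer: NRT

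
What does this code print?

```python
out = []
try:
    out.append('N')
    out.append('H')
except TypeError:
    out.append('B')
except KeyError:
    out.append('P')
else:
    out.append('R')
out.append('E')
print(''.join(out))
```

Execution trace: 'N' (try body) → 'H' (try body, no exception) → 'R' (else) → 'E' (after the try/except). Output: NHRE

Answer: NHRE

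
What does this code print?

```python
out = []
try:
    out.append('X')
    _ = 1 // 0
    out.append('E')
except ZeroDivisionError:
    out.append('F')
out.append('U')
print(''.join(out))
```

Execution trace: 'X' (try body) → 'F' (except ZeroDivisionError) → 'U' (after the try/except). Output: XFU

Answer: XFU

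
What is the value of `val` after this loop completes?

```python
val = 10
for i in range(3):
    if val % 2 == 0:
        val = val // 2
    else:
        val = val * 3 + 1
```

Collatz-style transformation from 10
`val` takes the values: 10 → 5 → 16 → 8

Answer: 8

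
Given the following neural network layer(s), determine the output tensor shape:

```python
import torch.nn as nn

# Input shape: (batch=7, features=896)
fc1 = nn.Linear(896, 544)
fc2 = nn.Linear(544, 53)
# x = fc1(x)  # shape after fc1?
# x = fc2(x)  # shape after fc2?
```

Input: (7, 896) -> after fc1: (7, 544) -> Output: (7, 53)

Answer: (7, 53)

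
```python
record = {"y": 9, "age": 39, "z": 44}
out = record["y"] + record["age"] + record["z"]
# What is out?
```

Trace:
`record = {"y": 9, "age": 39, "z": 44}` → record = {'y': 9, 'age': 39, 'z': 44}
`out = record["y"] + record["age"] + record["z"]` → out = 92
So out = 92

Answer: 92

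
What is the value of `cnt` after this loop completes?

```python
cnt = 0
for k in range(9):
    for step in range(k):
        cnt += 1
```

Triangle number: 0+1+2+...+8
`cnt` takes the values: 0 → 1 → 2 → 3 → 4 → 5 → 6 → 7 → 8 → 9 → 10 → 11 → 12 → 13 → 14 → 15 → 16 → 17 → 18 → 19 → 20 → 21 → 22 → 23 → 24 → 25 → 26 → 27 → 28 → 29 → 30 → 31 → 32 → 33 → 34 → 35 → 36

Answer: 36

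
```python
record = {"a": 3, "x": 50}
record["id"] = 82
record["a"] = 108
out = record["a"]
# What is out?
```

Trace:
`record = {"a": 3, "x": 50}` → record = {'a': 3, 'x': 50}
`record["id"] = 82` → record = {'a': 3, 'x': 50, 'id': 82}
`record["a"] = 108` → record = {'a': 108, 'x': 50, 'id': 82}
`out = record["a"]` → out = 108
So out = 108

Answer: 108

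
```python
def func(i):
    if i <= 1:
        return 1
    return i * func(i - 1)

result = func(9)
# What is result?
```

func(9) = 9 * 8 * 7 * 6 * 5 * 4 * 3 * 2 * 1 = 362880

Answer: 362880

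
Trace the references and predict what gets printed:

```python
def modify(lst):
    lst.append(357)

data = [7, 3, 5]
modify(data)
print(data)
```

Key concept: function modifies passed list.
Step by step:
`data = [7, 3, 5]` → data = [7, 3, 5]
`modify(data)` → data = [7, 3, 5, 357]
`print(data)` → prints [7, 3, 5, 357]

Answer: [7, 3, 5, 357]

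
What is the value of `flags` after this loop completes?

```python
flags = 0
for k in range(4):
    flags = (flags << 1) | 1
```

Build 4 consecutive 1-bits: 0b1111
`flags` takes the values: 0 → 1 → 3 → 7 → 15

Answer: 15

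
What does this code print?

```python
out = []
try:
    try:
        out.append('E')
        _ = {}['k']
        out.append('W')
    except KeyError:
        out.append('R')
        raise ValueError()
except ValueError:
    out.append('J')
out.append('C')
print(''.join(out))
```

Execution trace: 'E' (inner try body) → 'R' (inner except KeyError) → 'J' (outer except ValueError) → 'C' (after the try/except). Output: ERJC

Answer: ERJC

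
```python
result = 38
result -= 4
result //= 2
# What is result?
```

Trace:
`result = 38` → result = 38
`result -= 4` → result = 34
`result //= 2` → result = 17
So result = 17

Answer: 17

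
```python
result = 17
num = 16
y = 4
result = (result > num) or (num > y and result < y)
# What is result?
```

Trace:
`result = 17` → result = 17
`num = 16` → num = 16
`y = 4` → y = 4
`result = (result > num) or (num > y and result < y)` → result = True
So result = True

Answer: True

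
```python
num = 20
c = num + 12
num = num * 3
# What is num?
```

Trace:
`num = 20` → num = 20
`c = num + 12` → c = 32
`num = num * 3` → num = 60
So num = 60

Answer: 60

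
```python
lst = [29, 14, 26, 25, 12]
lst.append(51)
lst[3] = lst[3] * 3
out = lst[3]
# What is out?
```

Trace:
`lst = [29, 14, 26, 25, 12]` → lst = [29, 14, 26, 25, 12]
`lst.append(51)` → lst = [29, 14, 26, 25, 12, 51]
`lst[3] = lst[3] * 3` → lst = [29, 14, 26, 75, 12, 51]
`out = lst[3]` → out = 75
So out = 75

Answer: 75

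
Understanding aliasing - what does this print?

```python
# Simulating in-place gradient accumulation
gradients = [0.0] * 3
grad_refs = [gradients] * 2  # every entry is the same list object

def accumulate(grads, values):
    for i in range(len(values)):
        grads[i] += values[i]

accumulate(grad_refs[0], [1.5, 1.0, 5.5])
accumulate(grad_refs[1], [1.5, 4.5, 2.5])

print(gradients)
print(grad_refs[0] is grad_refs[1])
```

Key concept: gradient accumulation aliasing.
Step by step:
`gradients = [0.0] * 3` → gradients = [0.0, 0.0, 0.0]
`grad_refs = [gradients] * 2` → grad_refs = [[0.0, 0.0, 0.0], [0.0, 0.0, 0.0]]
`accumulate(grad_refs[0], [1.5, 1.0, 5.5])` → gradients = [1.5, 1.0, 5.5]; grad_refs = [[1.5, 1.0, 5.5], [1.5, 1.0, 5.5]]
`accumulate(grad_refs[1], [1.5, 4.5, 2.5])` → gradients = [3.0, 5.5, 8.0]; grad_refs = [[3.0, 5.5, 8.0], [3.0, 5.5, 8.0]]
`print(gradients)` → prints [3.0, 5.5, 8.0]
`print(grad_refs[0] is grad_refs[1])` → prints True

Answer:
[3.0, 5.5, 8.0]
True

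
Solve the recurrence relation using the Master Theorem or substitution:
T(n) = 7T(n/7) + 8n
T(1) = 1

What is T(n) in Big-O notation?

By Master Theorem: a=7, b=7, f(n)=8n. Since log_7(7) = 1 and f(n) = Θ(n^1), Case 2 applies. T(n) = O(n log n).

Answer: O(n log n)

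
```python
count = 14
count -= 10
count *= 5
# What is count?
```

Trace:
`count = 14` → count = 14
`count -= 10` → count = 4
`count *= 5` → count = 20
So count = 20

Answer: 20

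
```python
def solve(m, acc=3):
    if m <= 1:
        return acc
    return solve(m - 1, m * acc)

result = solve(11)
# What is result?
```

Accumulator trace (n, acc): (11, 3) -> (10, 33) -> (9, 330) -> (8, 2970) -> (7, 23760) -> (6, 166320) -> (5, 997920) -> (4, 4989600) -> (3, 19958400) -> (2, 59875200) -> (1, 119750400) -> return 119750400

Answer: 119750400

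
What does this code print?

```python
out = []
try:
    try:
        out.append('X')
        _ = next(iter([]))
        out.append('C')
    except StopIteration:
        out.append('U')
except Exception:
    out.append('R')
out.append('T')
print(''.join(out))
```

Execution trace: 'X' (inner try body) → 'U' (inner except StopIteration) → 'T' (after the try/except). Output: XUT

Answer: XUT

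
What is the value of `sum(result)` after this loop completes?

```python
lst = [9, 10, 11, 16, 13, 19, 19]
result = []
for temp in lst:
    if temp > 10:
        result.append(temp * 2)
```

Sum of doubled values > 10
`result` takes the values: [] → [22] → [22, 32] → [22, 32, 26] → [22, 32, 26, 38] → [22, 32, 26, 38, 38]
So `sum(result)` = 156

Answer: 156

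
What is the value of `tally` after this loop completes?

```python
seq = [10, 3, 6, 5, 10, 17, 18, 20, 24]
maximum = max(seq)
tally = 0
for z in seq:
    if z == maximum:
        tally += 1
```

Count of max value 24 in [10, 3, 6, 5, 10, 17, 18, 20, 24]
`tally` takes the values: 0 → 1

Answer: 1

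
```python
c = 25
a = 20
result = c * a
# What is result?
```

Trace:
`c = 25` → c = 25
`a = 20` → a = 20
`result = c * a` → result = 500
So result = 500

Answer: 500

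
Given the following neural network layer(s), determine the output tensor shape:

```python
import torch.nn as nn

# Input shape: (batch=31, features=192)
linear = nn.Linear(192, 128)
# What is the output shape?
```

Input: (31, 192) -> Output: (31, 128)

Answer: (31, 128)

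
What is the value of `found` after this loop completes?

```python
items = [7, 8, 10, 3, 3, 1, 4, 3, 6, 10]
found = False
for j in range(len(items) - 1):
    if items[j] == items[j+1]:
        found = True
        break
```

Check consecutive duplicates in [7, 8, 10, 3, 3, 1, 4, 3, 6, 10]
`found` takes the values: False → True

Answer: True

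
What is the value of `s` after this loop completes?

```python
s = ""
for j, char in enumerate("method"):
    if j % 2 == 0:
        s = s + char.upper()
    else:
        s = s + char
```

Uppercase even positions in 'method'
`s` takes the values: "" → "M" → "Me" → "MeT" → "MeTh" → "MeThO" → "MeThOd"

Answer: "MeThOd"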